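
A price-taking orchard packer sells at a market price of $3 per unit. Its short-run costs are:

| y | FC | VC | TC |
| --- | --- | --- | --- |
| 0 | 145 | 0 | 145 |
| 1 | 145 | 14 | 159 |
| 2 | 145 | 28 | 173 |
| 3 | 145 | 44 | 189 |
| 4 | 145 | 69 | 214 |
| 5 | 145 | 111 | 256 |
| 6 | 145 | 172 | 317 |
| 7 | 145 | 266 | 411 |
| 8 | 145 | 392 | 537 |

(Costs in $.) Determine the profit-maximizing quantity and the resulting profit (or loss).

Profit at each row (π = 3y − TC): y=0: -145; y=1: -156; y=2: -167; y=3: -180; y=4: -202; y=5: -241; y=6: -299; y=7: -390; y=8: -513.
Profit is highest at y = 0. Equivalently, the lowest AVC in the table is 14/1 ≈ $14 at y = 1, and P = $3 falls below it — price never covers variable cost, so the firm shuts down and loses only its fixed cost.

y = 0 (shut down); profit = -$145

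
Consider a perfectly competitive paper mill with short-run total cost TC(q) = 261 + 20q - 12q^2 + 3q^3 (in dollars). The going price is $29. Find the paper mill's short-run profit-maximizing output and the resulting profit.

Profit = -$207 at q = 3

AVC = 20 - 12q + 3q^2; min AVC = $8 at q = 2. Since P = $29 ≥ min AVC, the firm produces.
With MC = 20 - 24q + 9q^2, P = MC on the upward-sloping part at q* = 3.
TR = 29·3 = 87. TC = 261 + 33 = 294. Profit = 87 − 294 = -$207.
By producing, the firm covers all variable cost plus $54 of fixed cost; shutting down would lose the full $261.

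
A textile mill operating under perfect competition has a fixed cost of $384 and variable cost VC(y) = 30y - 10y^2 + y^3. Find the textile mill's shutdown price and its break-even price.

Shutdown price = $5; break-even price = $62

AVC = 30 - 10y + y^2; minimized at y = 5, giving min AVC = $5. That is the shutdown price.
ATC = 384/y + 30 - 10y + y^2. Setting dATC/dy = −384/y^2 − 10 + 2y = 0 gives y = 8 (since 2·8^3 − 10·8^2 = 384).
min ATC = 384/8 + 30 − 10·8 + 8^2 = $62. That is the break-even price.
Between these two prices the firm operates at a loss; above $62 it earns a profit.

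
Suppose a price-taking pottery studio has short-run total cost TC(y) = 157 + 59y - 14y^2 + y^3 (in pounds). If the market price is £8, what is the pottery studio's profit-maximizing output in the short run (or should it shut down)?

Variable cost is VC = 59y - 14y^2 + y^3, so AVC = VC/y = 59 - 14y + y^2 and MC = dTC/dy = 59 - 28y + 3y^2.
AVC is minimized where dAVC/dy = -14 + 2y = 0, at y = 7; min AVC = 59 - 14·7 + 7^2 = £10.
With P < min AVC (£8 < £10), every unit sold adds to the loss.
The firm minimizes its loss by shutting down and losing only its fixed cost of £157.

Shut down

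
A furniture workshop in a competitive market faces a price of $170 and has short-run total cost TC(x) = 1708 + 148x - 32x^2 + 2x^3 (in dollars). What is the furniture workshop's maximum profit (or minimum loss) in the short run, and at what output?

Profit = -$256 at x = 11

AVC = 148 - 32x + 2x^2; min AVC = $20 at x = 8. Since P = $170 ≥ min AVC, the firm produces.
With MC = 148 - 64x + 6x^2, P = MC on the upward-sloping part at x* = 11.
TR = 170·11 = 1870. TC = 1708 + 418 = 2126. Profit = 1870 − 2126 = -$256.
Shutting down would mean losing the fixed cost of $1708, so operating at a loss of $256 is better by $1452.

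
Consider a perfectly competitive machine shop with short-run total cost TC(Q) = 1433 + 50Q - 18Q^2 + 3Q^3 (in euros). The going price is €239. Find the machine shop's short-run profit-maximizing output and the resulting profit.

Profit = -€257 at Q = 7

AVC = 50 - 18Q + 3Q^2; min AVC = €23 at Q = 3. Since P = €239 ≥ min AVC, the firm produces.
With MC = 50 - 36Q + 9Q^2, P = MC on the upward-sloping part at Q* = 7.
TR = 239·7 = 1673. TC = 1433 + 497 = 1930. Profit = 1673 − 1930 = -€257.
Shutting down would mean losing the fixed cost of €1433, so operating at a loss of €257 is better by €1176.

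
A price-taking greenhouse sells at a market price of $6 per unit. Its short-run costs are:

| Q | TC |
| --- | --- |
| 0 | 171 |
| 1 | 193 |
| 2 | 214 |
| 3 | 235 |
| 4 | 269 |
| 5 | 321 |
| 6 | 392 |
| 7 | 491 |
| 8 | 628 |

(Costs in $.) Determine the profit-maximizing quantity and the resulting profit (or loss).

Profit at each row (π = 6Q − TC): Q=0: -171; Q=1: -187; Q=2: -202; Q=3: -217; Q=4: -245; Q=5: -291; Q=6: -356; Q=7: -449; Q=8: -580.
Profit is highest at Q = 0. Equivalently, the lowest AVC in the table is 64/3 ≈ $21.33 at Q = 3, and P = $6 falls below it — price never covers variable cost, so the firm shuts down and loses only its fixed cost.

Q = 0 (shut down); profit = -$171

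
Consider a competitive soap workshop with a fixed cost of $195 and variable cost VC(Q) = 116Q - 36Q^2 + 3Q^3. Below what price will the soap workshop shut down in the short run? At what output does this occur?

The firm shuts down when price falls below the minimum of average variable cost. AVC = VC/Q = 116 - 36Q + 3Q^2.
dAVC/dQ = -36 + 6Q = 0 gives Q = 6. min AVC = 116 - 36·6 + 3·6^2 = 8.
The firm shuts down for any P below $8.

$8 per unit, at Q = 6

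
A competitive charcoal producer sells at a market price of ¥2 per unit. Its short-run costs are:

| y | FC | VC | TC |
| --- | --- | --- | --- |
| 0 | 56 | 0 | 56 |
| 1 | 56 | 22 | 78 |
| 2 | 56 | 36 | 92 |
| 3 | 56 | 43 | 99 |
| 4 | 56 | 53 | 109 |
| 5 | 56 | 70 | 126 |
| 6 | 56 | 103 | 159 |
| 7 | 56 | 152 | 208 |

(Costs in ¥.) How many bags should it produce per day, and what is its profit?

y = 0 (shut down); profit = -¥56

Compute π = P·y − TC at each output: y=0: -56; y=1: -76; y=2: -88; y=3: -93; y=4: -101; y=5: -116; y=6: -147; y=7: -194.
Profit is highest at y = 0. Equivalently, the lowest AVC in the table is 53/4 ≈ ¥13.25 at y = 4, and P = ¥2 falls below it — price never covers variable cost, so the firm shuts down and loses only its fixed cost.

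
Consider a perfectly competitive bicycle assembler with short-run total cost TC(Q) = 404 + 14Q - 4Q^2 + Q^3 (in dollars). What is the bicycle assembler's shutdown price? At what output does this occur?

$10 per unit, at Q = 2

The shutdown price is the minimum of AVC. VC = 14Q - 4Q^2 + Q^3, so AVC = 14 - 4Q + Q^2.
dAVC/dQ = -4 + 2Q = 0 gives Q = 2. min AVC = 14 - 4·2 + 2^2 = 10.
For P < $10 the firm produces nothing.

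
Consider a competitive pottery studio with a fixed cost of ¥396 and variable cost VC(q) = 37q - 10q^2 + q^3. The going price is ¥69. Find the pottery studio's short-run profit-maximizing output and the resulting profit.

Profit = -¥12 at q = 8

AVC = 37 - 10q + q^2; min AVC = ¥12 at q = 5. Since P = ¥69 ≥ min AVC, the firm produces.
With MC = 37 - 20q + 3q^2, P = MC on the upward-sloping part at q* = 8.
TR = 69·8 = 552. TC = 396 + 168 = 564. Profit = 552 − 564 = -¥12.
Shutting down would mean losing the fixed cost of ¥396, so operating at a loss of ¥12 is better by ¥384.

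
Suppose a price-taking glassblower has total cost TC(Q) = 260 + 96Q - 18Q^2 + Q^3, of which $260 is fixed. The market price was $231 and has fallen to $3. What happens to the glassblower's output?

Output falls from 15 to 0 (the firm shuts down)

AVC = 96 - 18Q + Q^2, minimized at Q = 9 where min AVC = $15. MC = 96 - 36Q + 3Q^2.
At P = $231 ≥ min AVC, set P = MC on the rising branch: Q = 15.
At P = $3 < min AVC = $15, price no longer covers variable cost at any output, so the firm shuts down: Q = 0.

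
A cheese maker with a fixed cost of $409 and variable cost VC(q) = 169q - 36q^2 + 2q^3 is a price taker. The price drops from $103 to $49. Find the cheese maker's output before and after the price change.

MC = 169 - 72q + 6q^2; the shutdown threshold is min AVC = $7 (at q = 9).
With P = $103 above the shutdown price, P = MC gives q = 11.
At P = $49 ≥ min AVC, set P = MC: q = 10. The firm stays open but cuts output.

Output falls from 11 to 10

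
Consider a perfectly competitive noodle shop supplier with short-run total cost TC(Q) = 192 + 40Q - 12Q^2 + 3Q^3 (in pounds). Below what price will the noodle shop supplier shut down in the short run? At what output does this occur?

The shutdown price is the minimum of AVC. VC = 40Q - 12Q^2 + 3Q^3, so AVC = 40 - 12Q + 3Q^2.
At the minimum of AVC, MC = AVC. MC = 40 - 24Q + 9Q^2; setting MC = AVC gives 6Q^2 - 12Q = 0, so Q = 2. min AVC = 28.
For P < £28 the firm produces nothing.

£28 per unit, at Q = 2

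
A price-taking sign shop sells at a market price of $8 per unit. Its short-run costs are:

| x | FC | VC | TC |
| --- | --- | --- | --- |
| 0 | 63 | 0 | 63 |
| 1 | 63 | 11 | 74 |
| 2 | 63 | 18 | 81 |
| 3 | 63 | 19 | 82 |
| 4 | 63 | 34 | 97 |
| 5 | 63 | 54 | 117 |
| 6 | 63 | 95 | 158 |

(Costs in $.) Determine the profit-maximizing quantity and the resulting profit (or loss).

x = 3; profit = -$58

Tabulate TR − TC: x=0: -63; x=1: -66; x=2: -65; x=3: -58; x=4: -65; x=5: -77; x=6: -110.
Profit is maximized at x = 3. AVC there is 19/3 = $6.33 ≤ P, so producing beats shutting down (which would give -$63).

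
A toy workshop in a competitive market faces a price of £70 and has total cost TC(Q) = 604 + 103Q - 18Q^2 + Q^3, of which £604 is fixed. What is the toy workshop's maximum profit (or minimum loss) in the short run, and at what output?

Profit = -£120 at Q = 11

AVC = 103 - 18Q + Q^2; min AVC = £22 at Q = 9. Since P = £70 ≥ min AVC, the firm produces.
With MC = 103 - 36Q + 3Q^2, P = MC on the upward-sloping part at Q* = 11.
TR = 70·11 = 770. TC = 604 + 286 = 890. Profit = 770 − 890 = -£120.
By producing, the firm covers all variable cost plus £484 of fixed cost; shutting down would lose the full £604.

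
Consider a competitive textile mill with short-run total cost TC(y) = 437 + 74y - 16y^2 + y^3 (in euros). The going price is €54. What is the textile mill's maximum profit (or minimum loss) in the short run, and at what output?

AVC = 74 - 16y + y^2 has its minimum €10 at y = 8; price €54 clears that bar, so the firm operates.
MC = 74 - 32y + 3y^2. Setting P = MC and taking the root on the rising branch gives y* = 10.
TR = 54·10 = 540. TC = 437 + 140 = 577. Profit = 540 − 577 = -€37.
Shutting down would mean losing the fixed cost of €437, so operating at a loss of €37 is better by €400.

Profit = -€37 at y = 10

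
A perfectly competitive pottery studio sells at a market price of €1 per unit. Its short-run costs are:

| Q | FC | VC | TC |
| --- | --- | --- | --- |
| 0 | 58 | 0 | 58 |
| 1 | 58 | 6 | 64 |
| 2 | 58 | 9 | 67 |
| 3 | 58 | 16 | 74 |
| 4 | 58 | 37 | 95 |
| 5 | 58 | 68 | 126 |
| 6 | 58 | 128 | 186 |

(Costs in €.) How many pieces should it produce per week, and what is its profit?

Profit at each row (π = 1Q − TC): Q=0: -58; Q=1: -63; Q=2: -65; Q=3: -71; Q=4: -91; Q=5: -121; Q=6: -180.
Profit is highest at Q = 0. Equivalently, the lowest AVC in the table is 9/2 ≈ €4.50 at Q = 2, and P = €1 falls below it — price never covers variable cost, so the firm shuts down and loses only its fixed cost.

Q = 0 (shut down); profit = -€58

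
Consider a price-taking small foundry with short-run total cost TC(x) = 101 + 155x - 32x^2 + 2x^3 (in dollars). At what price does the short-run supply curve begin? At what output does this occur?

Short-run supply begins at min AVC. From VC = 155x - 32x^2 + 2x^3, AVC = 155 - 32x + 2x^2.
dAVC/dx = -32 + 4x = 0 gives x = 8. min AVC = 155 - 32·8 + 2·8^2 = 27.
The firm shuts down for any P below $27.

$27 per unit, at x = 8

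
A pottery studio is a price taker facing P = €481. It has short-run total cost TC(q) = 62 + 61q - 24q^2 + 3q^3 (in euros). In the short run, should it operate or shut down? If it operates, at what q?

From TC, MC = TC'(q) = 61 - 48q + 9q^2 and AVC = VC/q = 61 - 24q + 3q^2.
AVC hits its minimum where MC = AVC, at q = 4, giving min AVC = 61 - 24·4 + 3·4^2 = €13.
P = €481 exceeds min AVC = €13, so the firm stays open.
Solving P = MC: -420 - 48q + 9q^2 = 0 ⇒ q = -14/3 or 10. On the upward-sloping branch, q* = 10.
Check: AVC at q = 10 is €121 ≤ P, so revenue covers variable cost.
Profit = P·q − TC = 481·10 − 1272 = €3538.

Produce at q = 10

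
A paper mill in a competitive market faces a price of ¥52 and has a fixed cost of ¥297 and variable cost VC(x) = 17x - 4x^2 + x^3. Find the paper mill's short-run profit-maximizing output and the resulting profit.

AVC = 17 - 4x + x^2 has its minimum ¥13 at x = 2; price ¥52 clears that bar, so the firm operates.
MC = 17 - 8x + 3x^2. Setting P = MC and taking the root on the rising branch gives x* = 5.
TR = 52·5 = 260. TC = 297 + 110 = 407. Profit = 260 − 407 = -¥147.
By producing, the firm covers all variable cost plus ¥150 of fixed cost; shutting down would lose the full ¥297.

Profit = -¥147 at x = 5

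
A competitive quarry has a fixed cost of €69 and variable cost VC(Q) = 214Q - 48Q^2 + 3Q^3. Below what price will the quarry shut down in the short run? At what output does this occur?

€22 per unit, at Q = 8

Short-run supply begins at min AVC. From VC = 214Q - 48Q^2 + 3Q^3, AVC = 214 - 48Q + 3Q^2.
At the minimum of AVC, MC = AVC. MC = 214 - 96Q + 9Q^2; setting MC = AVC gives 6Q^2 - 48Q = 0, so Q = 8. min AVC = 22.
For P < €22 the firm produces nothing.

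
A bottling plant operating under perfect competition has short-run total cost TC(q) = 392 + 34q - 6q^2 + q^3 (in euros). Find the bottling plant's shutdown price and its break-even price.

Shutdown price = min AVC. AVC = 34 - 6q + q^2, with vertex at q = 3 and minimum €25.
ATC = 392/q + 34 - 6q + q^2. Setting dATC/dq = −392/q^2 − 6 + 2q = 0 gives q = 7 (since 2·7^3 − 6·7^2 = 392).
min ATC = 392/7 + 34 − 6·7 + 7^2 = €97. That is the break-even price.
Between these two prices the firm operates at a loss; above €97 it earns a profit.

Shutdown price = €25; break-even price = €97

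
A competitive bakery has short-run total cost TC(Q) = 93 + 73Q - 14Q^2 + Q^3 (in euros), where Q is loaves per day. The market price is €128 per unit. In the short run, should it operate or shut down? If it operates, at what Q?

Produce at Q = 11

Variable cost is VC = 73Q - 14Q^2 + Q^3, so AVC = VC/Q = 73 - 14Q + Q^2 and MC = dTC/dQ = 73 - 28Q + 3Q^2.
AVC is minimized where dAVC/dQ = -14 + 2Q = 0, at Q = 7; min AVC = 73 - 14·7 + 7^2 = €24.
P = €128 exceeds min AVC = €24, so the firm stays open.
Solving P = MC: -55 - 28Q + 3Q^2 = 0 ⇒ Q = -5/3 or 11. On the upward-sloping branch, Q* = 11.
Check: AVC at Q = 11 is €40 ≤ P, so revenue covers variable cost.
Profit = P·Q − TC = 128·11 − 533 = €875.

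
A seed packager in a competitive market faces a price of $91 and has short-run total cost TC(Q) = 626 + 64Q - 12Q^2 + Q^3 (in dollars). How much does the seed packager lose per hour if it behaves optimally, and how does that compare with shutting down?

Profit = -$140 at Q = 9

AVC = 64 - 12Q + Q^2 has its minimum $28 at Q = 6; price $91 clears that bar, so the firm operates.
With MC = 64 - 24Q + 3Q^2, P = MC on the upward-sloping part at Q* = 9.
TR = 91·9 = 819. TC = 626 + 333 = 959. Profit = 819 − 959 = -$140.
Shutting down would mean losing the fixed cost of $626, so operating at a loss of $140 is better by $486.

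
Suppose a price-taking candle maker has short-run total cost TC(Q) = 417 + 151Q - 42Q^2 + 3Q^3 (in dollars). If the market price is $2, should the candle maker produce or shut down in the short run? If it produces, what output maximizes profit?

Shut down

Strip out fixed cost: VC = 151Q - 42Q^2 + 3Q^3. Then AVC = 151 - 42Q + 3Q^2 and MC = 151 - 84Q + 9Q^2.
AVC is minimized where dAVC/dQ = -42 + 6Q = 0, at Q = 7; min AVC = 151 - 42·7 + 3·7^2 = $4.
Since P = $2 < min AVC = $4, price fails to cover variable cost at any output.
The firm minimizes its loss by shutting down and losing only its fixed cost of $417.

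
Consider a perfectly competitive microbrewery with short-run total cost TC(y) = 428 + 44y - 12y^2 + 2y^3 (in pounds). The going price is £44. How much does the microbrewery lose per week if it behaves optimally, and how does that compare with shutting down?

Profit = -£364 at y = 4

AVC = 44 - 12y + 2y^2 has its minimum £26 at y = 3; price £44 clears that bar, so the firm operates.
With MC = 44 - 24y + 6y^2, P = MC on the upward-sloping part at y* = 4.
TR = 44·4 = 176. TC = 428 + 112 = 540. Profit = 176 − 540 = -£364.
That loss of £364 beats the £428 the firm would lose by shutting down; producing recovers £64 of fixed cost.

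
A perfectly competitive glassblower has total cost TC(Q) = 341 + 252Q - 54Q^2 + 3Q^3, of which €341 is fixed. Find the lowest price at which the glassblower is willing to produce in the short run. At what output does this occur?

€9 per unit, at Q = 9

The shutdown price is the minimum of AVC. VC = 252Q - 54Q^2 + 3Q^3, so AVC = 252 - 54Q + 3Q^2.
At the minimum of AVC, MC = AVC. MC = 252 - 108Q + 9Q^2; setting MC = AVC gives 6Q^2 - 54Q = 0, so Q = 9. min AVC = 9.
For P < €9 the firm produces nothing.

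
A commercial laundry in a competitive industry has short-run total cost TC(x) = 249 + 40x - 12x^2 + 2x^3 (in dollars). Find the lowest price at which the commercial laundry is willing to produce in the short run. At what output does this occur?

The firm shuts down when price falls below the minimum of average variable cost. AVC = VC/x = 40 - 12x + 2x^2.
At the minimum of AVC, MC = AVC. MC = 40 - 24x + 6x^2; setting MC = AVC gives 4x^2 - 12x = 0, so x = 3. min AVC = 22.
The firm shuts down for any P below $22.

$22 per unit, at x = 3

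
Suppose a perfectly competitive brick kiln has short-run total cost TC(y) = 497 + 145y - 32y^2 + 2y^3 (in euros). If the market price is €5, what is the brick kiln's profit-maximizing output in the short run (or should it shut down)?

Strip out fixed cost: VC = 145y - 32y^2 + 2y^3. Then AVC = 145 - 32y + 2y^2 and MC = 145 - 64y + 6y^2.
The AVC parabola has its vertex at y = 32/4 = 8, where AVC = 145 - 32·8 + 2·8^2 = €17.
Since P = €5 < min AVC = €17, price fails to cover variable cost at any output.
Shutting down limits the loss to fixed cost, €497.

Shut down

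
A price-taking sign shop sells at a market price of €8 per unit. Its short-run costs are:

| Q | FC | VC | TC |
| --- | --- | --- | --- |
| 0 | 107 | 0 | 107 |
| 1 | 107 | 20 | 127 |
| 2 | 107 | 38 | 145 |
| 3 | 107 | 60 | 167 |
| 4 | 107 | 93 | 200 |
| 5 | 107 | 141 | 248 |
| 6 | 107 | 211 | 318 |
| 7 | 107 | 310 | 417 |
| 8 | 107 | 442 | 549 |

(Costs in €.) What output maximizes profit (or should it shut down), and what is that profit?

Q = 0 (shut down); profit = -€107

Profit at each row (π = 8Q − TC): Q=0: -107; Q=1: -119; Q=2: -129; Q=3: -143; Q=4: -168; Q=5: -208; Q=6: -270; Q=7: -361; Q=8: -485.
Profit is highest at Q = 0. Equivalently, the lowest AVC in the table is 38/2 ≈ €19 at Q = 2, and P = €8 falls below it — price never covers variable cost, so the firm shuts down and loses only its fixed cost.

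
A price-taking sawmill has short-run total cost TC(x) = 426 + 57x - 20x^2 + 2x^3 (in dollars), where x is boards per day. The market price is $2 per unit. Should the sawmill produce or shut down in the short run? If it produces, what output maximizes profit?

From TC, MC = TC'(x) = 57 - 40x + 6x^2 and AVC = VC/x = 57 - 20x + 2x^2.
The AVC parabola has its vertex at x = 20/4 = 5, where AVC = 57 - 20·5 + 2·5^2 = $7.
With P < min AVC ($2 < $7), every unit sold adds to the loss.
Best response: produce nothing and absorb the $426 fixed cost.

Shut down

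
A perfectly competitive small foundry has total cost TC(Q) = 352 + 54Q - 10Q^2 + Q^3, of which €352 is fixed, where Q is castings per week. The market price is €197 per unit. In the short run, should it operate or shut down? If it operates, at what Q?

Strip out fixed cost: VC = 54Q - 10Q^2 + Q^3. Then AVC = 54 - 10Q + Q^2 and MC = 54 - 20Q + 3Q^2.
AVC is minimized where dAVC/dQ = -10 + 2Q = 0, at Q = 5; min AVC = 54 - 10·5 + 5^2 = €29.
P = €197 exceeds min AVC = €29, so the firm stays open.
Solving P = MC: -143 - 20Q + 3Q^2 = 0 ⇒ Q = -13/3 or 11. On the upward-sloping branch, Q* = 11.
Check: AVC at Q = 11 is €65 ≤ P, so revenue covers variable cost.
Profit = P·Q − TC = 197·11 − 1067 = €1100.

Produce at Q = 11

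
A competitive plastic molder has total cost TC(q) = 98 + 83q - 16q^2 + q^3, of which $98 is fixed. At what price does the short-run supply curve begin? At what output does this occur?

The shutdown price is the minimum of AVC. VC = 83q - 16q^2 + q^3, so AVC = 83 - 16q + q^2.
At the minimum of AVC, MC = AVC. MC = 83 - 32q + 3q^2; setting MC = AVC gives 2q^2 - 16q = 0, so q = 8. min AVC = 19.
So the shutdown price is $19.

$19 per unit, at q = 8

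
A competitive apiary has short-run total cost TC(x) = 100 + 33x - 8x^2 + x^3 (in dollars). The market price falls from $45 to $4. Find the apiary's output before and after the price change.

Output falls from 6 to 0 (the firm shuts down)

AVC = 33 - 8x + x^2, minimized at x = 4 where min AVC = $17. MC = 33 - 16x + 3x^2.
With P = $45 above the shutdown price, P = MC gives x = 6.
At P = $4 < min AVC = $17, price no longer covers variable cost at any output, so the firm shuts down: x = 0.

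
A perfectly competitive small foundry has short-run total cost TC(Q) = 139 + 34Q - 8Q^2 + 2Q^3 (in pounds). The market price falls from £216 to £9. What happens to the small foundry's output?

Output falls from 7 to 0 (the firm shuts down)

AVC = 34 - 8Q + 2Q^2, minimized at Q = 2 where min AVC = £26. MC = 34 - 16Q + 6Q^2.
With P = £216 above the shutdown price, P = MC gives Q = 7.
At P = £9 < min AVC = £26, price no longer covers variable cost at any output, so the firm shuts down: Q = 0.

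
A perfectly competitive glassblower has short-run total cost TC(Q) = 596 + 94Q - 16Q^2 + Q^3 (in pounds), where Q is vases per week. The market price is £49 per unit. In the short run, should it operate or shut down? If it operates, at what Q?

Produce at Q = 9

From TC, MC = TC'(Q) = 94 - 32Q + 3Q^2 and AVC = VC/Q = 94 - 16Q + Q^2.
The AVC parabola has its vertex at Q = 16/2 = 8, where AVC = 94 - 16·8 + 8^2 = £30.
P = £49 exceeds min AVC = £30, so the firm stays open.
Solving P = MC: 45 - 32Q + 3Q^2 = 0 ⇒ Q = 5/3 or 9. On the upward-sloping branch, Q* = 9.
Check: AVC at Q = 9 is £31 ≤ P, so revenue covers variable cost.
Profit = P·Q − TC = 49·9 − 875 = -£434, a loss, but smaller than the £596 fixed cost the firm would lose by shutting down.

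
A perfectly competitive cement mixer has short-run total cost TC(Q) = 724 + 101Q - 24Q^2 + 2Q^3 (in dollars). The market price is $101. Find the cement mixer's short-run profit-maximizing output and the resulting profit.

AVC = 101 - 24Q + 2Q^2 has its minimum $29 at Q = 6; price $101 clears that bar, so the firm operates.
MC = 101 - 48Q + 6Q^2. Setting P = MC and taking the root on the rising branch gives Q* = 8.
TR = 101·8 = 808. TC = 724 + 296 = 1020. Profit = 808 − 1020 = -$212.
By producing, the firm covers all variable cost plus $512 of fixed cost; shutting down would lose the full $724.

Profit = -$212 at Q = 8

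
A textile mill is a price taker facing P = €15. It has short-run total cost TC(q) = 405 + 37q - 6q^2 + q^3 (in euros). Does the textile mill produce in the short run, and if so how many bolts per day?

Shut down

Variable cost is VC = 37q - 6q^2 + q^3, so AVC = VC/q = 37 - 6q + q^2 and MC = dTC/dq = 37 - 12q + 3q^2.
AVC is minimized where dAVC/dq = -6 + 2q = 0, at q = 3; min AVC = 37 - 6·3 + 3^2 = €28.
Since P = €15 < min AVC = €28, price fails to cover variable cost at any output.
Shutting down limits the loss to fixed cost, €405.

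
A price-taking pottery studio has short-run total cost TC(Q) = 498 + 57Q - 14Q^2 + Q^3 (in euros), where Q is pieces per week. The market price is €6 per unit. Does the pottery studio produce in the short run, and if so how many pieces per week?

From TC, MC = TC'(Q) = 57 - 28Q + 3Q^2 and AVC = VC/Q = 57 - 14Q + Q^2.
AVC is minimized where dAVC/dQ = -14 + 2Q = 0, at Q = 7; min AVC = 57 - 14·7 + 7^2 = €8.
With P < min AVC (€6 < €8), every unit sold adds to the loss.
The firm minimizes its loss by shutting down and losing only its fixed cost of €498.

Shut down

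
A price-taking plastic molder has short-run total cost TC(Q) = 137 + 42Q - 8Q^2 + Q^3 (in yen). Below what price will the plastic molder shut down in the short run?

The firm shuts down when price falls below the minimum of average variable cost. AVC = VC/Q = 42 - 8Q + Q^2.
At the minimum of AVC, MC = AVC. MC = 42 - 16Q + 3Q^2; setting MC = AVC gives 2Q^2 - 8Q = 0, so Q = 4. min AVC = 26.
So the shutdown price is ¥26.

¥26 per unit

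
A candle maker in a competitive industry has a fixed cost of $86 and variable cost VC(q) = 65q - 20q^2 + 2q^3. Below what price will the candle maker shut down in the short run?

$15 per unit

The shutdown price is the minimum of AVC. VC = 65q - 20q^2 + 2q^3, so AVC = 65 - 20q + 2q^2.
dAVC/dq = -20 + 4q = 0 gives q = 5. min AVC = 65 - 20·5 + 2·5^2 = 15.
For P < $15 the firm produces nothing.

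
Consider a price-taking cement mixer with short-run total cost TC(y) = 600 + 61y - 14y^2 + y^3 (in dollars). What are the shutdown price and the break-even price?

AVC = 61 - 14y + y^2; minimized at y = 7, giving min AVC = $12. That is the shutdown price.
ATC = 600/y + 61 - 14y + y^2. Setting dATC/dy = −600/y^2 − 14 + 2y = 0 gives y = 10 (since 2·10^3 − 14·10^2 = 600).
min ATC = 600/10 + 61 − 14·10 + 10^2 = $81. That is the break-even price.
For $12 ≤ P < $81 the firm produces at a loss; below $12 it shuts down.

Shutdown price = $12; break-even price = $81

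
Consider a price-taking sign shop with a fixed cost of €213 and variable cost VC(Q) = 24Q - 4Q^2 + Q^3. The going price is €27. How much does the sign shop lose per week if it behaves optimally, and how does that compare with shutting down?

Profit = -€195 at Q = 3

AVC = 24 - 4Q + Q^2; min AVC = €20 at Q = 2. Since P = €27 ≥ min AVC, the firm produces.
With MC = 24 - 8Q + 3Q^2, P = MC on the upward-sloping part at Q* = 3.
TR = 27·3 = 81. TC = 213 + 63 = 276. Profit = 81 − 276 = -€195.
That loss of €195 beats the €213 the firm would lose by shutting down; producing recovers €18 of fixed cost.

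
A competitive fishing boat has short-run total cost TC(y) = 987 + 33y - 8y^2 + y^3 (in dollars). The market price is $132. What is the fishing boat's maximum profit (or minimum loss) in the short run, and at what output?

AVC = 33 - 8y + y^2; min AVC = $17 at y = 4. Since P = $132 ≥ min AVC, the firm produces.
With MC = 33 - 16y + 3y^2, P = MC on the upward-sloping part at y* = 9.
TR = 132·9 = 1188. TC = 987 + 378 = 1365. Profit = 1188 − 1365 = -$177.
By producing, the firm covers all variable cost plus $810 of fixed cost; shutting down would lose the full $987.

Profit = -$177 at y = 9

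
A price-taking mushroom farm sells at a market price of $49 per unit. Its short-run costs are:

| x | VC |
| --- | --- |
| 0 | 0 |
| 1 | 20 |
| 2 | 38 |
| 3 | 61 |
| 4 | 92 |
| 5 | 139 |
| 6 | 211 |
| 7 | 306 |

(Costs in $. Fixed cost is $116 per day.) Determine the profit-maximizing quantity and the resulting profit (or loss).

x = 5; profit = -$10

Tabulate TR − TC: x=0: -116; x=1: -87; x=2: -56; x=3: -30; x=4: -12; x=5: -10; x=6: -33; x=7: -79.
Profit is maximized at x = 5. AVC there is 139/5 = $27.80 ≤ P, so producing beats shutting down (which would give -$116).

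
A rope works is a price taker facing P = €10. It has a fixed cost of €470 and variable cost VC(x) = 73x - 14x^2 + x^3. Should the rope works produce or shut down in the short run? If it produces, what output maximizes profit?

Shut down

From TC, MC = TC'(x) = 73 - 28x + 3x^2 and AVC = VC/x = 73 - 14x + x^2.
AVC is minimized where dAVC/dx = -14 + 2x = 0, at x = 7; min AVC = 73 - 14·7 + 7^2 = €24.
Since P = €10 < min AVC = €24, price fails to cover variable cost at any output.
Best response: produce nothing and absorb the €470 fixed cost.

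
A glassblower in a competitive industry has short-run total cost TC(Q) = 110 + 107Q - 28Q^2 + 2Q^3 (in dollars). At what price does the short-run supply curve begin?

$9 per unit

The firm shuts down when price falls below the minimum of average variable cost. AVC = VC/Q = 107 - 28Q + 2Q^2.
dAVC/dQ = -28 + 4Q = 0 gives Q = 7. min AVC = 107 - 28·7 + 2·7^2 = 9.
The firm shuts down for any P below $9.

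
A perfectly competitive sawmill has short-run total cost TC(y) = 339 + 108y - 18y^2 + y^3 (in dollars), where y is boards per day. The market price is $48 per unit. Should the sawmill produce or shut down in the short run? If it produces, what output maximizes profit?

Strip out fixed cost: VC = 108y - 18y^2 + y^3. Then AVC = 108 - 18y + y^2 and MC = 108 - 36y + 3y^2.
AVC is minimized where dAVC/dy = -18 + 2y = 0, at y = 9; min AVC = 108 - 18·9 + 9^2 = $27.
P = $48 exceeds min AVC = $27, so the firm stays open.
Solving P = MC: 60 - 36y + 3y^2 = 0 ⇒ y = 2 or 10. On the upward-sloping branch, y* = 10.
Check: AVC at y = 10 is $28 ≤ P, so revenue covers variable cost.
Profit = P·y − TC = 48·10 − 619 = -$139, a loss, but smaller than the $339 fixed cost the firm would lose by shutting down.

Produce at y = 10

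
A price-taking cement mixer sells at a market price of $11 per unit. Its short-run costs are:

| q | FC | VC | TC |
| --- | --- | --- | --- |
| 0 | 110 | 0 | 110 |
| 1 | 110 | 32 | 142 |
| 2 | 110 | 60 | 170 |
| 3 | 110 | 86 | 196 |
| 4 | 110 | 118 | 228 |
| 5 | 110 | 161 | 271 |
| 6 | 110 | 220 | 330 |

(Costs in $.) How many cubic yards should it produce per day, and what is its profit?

q = 0 (shut down); profit = -$110

Profit at each row (π = 11q − TC): q=0: -110; q=1: -131; q=2: -148; q=3: -163; q=4: -184; q=5: -216; q=6: -264.
Profit is highest at q = 0. Equivalently, the lowest AVC in the table is 86/3 ≈ $28.67 at q = 3, and P = $11 falls below it — price never covers variable cost, so the firm shuts down and loses only its fixed cost.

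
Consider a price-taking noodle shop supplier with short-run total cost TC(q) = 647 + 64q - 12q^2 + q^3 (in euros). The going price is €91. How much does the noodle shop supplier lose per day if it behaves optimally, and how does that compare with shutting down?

Profit = -€161 at q = 9

AVC = 64 - 12q + q^2 has its minimum €28 at q = 6; price €91 clears that bar, so the firm operates.
With MC = 64 - 24q + 3q^2, P = MC on the upward-sloping part at q* = 9.
TR = 91·9 = 819. TC = 647 + 333 = 980. Profit = 819 − 980 = -€161.
That loss of €161 beats the €647 the firm would lose by shutting down; producing recovers €486 of fixed cost.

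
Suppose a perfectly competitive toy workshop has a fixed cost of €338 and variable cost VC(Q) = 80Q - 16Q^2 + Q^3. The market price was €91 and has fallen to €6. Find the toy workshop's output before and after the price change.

MC = 80 - 32Q + 3Q^2; the shutdown threshold is min AVC = €16 (at Q = 8).
At P = €91 ≥ min AVC, set P = MC on the rising branch: Q = 11.
At P = €6 < min AVC = €16, price no longer covers variable cost at any output, so the firm shuts down: Q = 0.

Output falls from 11 to 0 (the firm shuts down)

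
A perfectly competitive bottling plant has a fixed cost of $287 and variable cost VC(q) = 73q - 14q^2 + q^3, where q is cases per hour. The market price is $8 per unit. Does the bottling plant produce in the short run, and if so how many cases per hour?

Strip out fixed cost: VC = 73q - 14q^2 + q^3. Then AVC = 73 - 14q + q^2 and MC = 73 - 28q + 3q^2.
AVC hits its minimum where MC = AVC, at q = 7, giving min AVC = 73 - 14·7 + 7^2 = $24.
Since P = $8 < min AVC = $24, price fails to cover variable cost at any output.
The firm minimizes its loss by shutting down and losing only its fixed cost of $287.

Shut down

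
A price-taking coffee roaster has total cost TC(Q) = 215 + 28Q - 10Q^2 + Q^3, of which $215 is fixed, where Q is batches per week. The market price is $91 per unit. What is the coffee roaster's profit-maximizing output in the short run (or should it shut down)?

Strip out fixed cost: VC = 28Q - 10Q^2 + Q^3. Then AVC = 28 - 10Q + Q^2 and MC = 28 - 20Q + 3Q^2.
AVC is minimized where dAVC/dQ = -10 + 2Q = 0, at Q = 5; min AVC = 28 - 10·5 + 5^2 = $3.
Since P = $91 ≥ min AVC = $3, price covers variable cost and the firm should produce.
Set P = MC: 91 = 28 - 20Q + 3Q^2 → -63 - 20Q + 3Q^2 = 0. The roots are Q = -7/3 and Q = 9; the profit-maximizing output is on the rising part of MC, so Q* = 9.
Check: AVC at Q = 9 is $19 ≤ P, so revenue covers variable cost.
Profit = P·Q − TC = 91·9 − 386 = $433.

Produce at Q = 9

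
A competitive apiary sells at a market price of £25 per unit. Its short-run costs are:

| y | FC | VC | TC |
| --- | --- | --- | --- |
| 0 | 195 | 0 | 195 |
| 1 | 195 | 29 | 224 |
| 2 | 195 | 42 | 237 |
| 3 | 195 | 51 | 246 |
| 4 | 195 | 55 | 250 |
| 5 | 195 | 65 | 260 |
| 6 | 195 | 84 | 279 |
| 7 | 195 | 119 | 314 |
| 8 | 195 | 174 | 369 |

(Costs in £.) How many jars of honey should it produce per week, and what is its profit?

Tabulate TR − TC: y=0: -195; y=1: -199; y=2: -187; y=3: -171; y=4: -150; y=5: -135; y=6: -129; y=7: -139; y=8: -169.
Profit is maximized at y = 6. AVC there is 84/6 = £14 ≤ P, so producing beats shutting down (which would give -£195).

y = 6; profit = -£129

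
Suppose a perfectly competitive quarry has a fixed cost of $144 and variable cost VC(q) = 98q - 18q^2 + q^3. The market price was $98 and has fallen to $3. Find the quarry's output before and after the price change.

AVC = 98 - 18q + q^2, minimized at q = 9 where min AVC = $17. MC = 98 - 36q + 3q^2.
At P = $98 ≥ min AVC, set P = MC on the rising branch: q = 12.
At P = $3 < min AVC = $17, price no longer covers variable cost at any output, so the firm shuts down: q = 0.

Output falls from 12 to 0 (the firm shuts down)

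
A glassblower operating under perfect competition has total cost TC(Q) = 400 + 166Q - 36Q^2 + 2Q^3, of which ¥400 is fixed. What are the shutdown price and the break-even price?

Shutdown price = min AVC. AVC = 166 - 36Q + 2Q^2, with vertex at Q = 9 and minimum ¥4.
ATC = 400/Q + 166 - 36Q + 2Q^2. Setting dATC/dQ = −400/Q^2 − 36 + 4Q = 0 gives Q = 10 (since 4·10^3 − 36·10^2 = 400).
min ATC = 400/10 + 166 − 36·10 + 2·10^2 = ¥46. That is the break-even price.
Between these two prices the firm operates at a loss; above ¥46 it earns a profit.

Shutdown price = ¥4; break-even price = ¥46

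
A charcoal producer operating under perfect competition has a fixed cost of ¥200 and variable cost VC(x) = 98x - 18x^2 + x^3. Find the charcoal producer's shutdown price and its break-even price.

Shutdown price = ¥17; break-even price = ¥38

AVC = 98 - 18x + x^2; minimized at x = 9, giving min AVC = ¥17. That is the shutdown price.
ATC = 200/x + 98 - 18x + x^2. Setting dATC/dx = −200/x^2 − 18 + 2x = 0 gives x = 10 (since 2·10^3 − 18·10^2 = 200).
min ATC = 200/10 + 98 − 18·10 + 10^2 = ¥38. That is the break-even price.
For ¥17 ≤ P < ¥38 the firm produces at a loss; below ¥17 it shuts down.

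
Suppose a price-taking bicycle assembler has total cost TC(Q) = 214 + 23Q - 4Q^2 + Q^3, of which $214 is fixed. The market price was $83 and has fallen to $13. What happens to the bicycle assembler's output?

MC = 23 - 8Q + 3Q^2; the shutdown threshold is min AVC = $19 (at Q = 2).
At P = $83 ≥ min AVC, set P = MC on the rising branch: Q = 6.
At P = $13 < min AVC = $19, price no longer covers variable cost at any output, so the firm shuts down: Q = 0.

Output falls from 6 to 0 (the firm shuts down)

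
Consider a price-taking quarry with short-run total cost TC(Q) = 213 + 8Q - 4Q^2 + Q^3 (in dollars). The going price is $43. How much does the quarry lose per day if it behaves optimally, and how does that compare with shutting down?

Profit = -$63 at Q = 5

AVC = 8 - 4Q + Q^2 has its minimum $4 at Q = 2; price $43 clears that bar, so the firm operates.
MC = 8 - 8Q + 3Q^2. Setting P = MC and taking the root on the rising branch gives Q* = 5.
TR = 43·5 = 215. TC = 213 + 65 = 278. Profit = 215 − 278 = -$63.
By producing, the firm covers all variable cost plus $150 of fixed cost; shutting down would lose the full $213.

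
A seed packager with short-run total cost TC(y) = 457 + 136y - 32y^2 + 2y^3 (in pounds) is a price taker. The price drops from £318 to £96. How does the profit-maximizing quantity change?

AVC = 136 - 32y + 2y^2, minimized at y = 8 where min AVC = £8. MC = 136 - 64y + 6y^2.
At P = £318 ≥ min AVC, set P = MC on the rising branch: y = 13.
At P = £96 ≥ min AVC, set P = MC: y = 10. The firm stays open but cuts output.

Output falls from 13 to 10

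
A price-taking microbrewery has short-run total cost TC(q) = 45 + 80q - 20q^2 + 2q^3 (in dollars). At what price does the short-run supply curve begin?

$30 per unit

Short-run supply begins at min AVC. From VC = 80q - 20q^2 + 2q^3, AVC = 80 - 20q + 2q^2.
At the minimum of AVC, MC = AVC. MC = 80 - 40q + 6q^2; setting MC = AVC gives 4q^2 - 20q = 0, so q = 5. min AVC = 30.
For P < $30 the firm produces nothing.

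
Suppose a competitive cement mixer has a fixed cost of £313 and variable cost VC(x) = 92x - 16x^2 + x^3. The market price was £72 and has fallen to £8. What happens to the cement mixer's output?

Output falls from 10 to 0 (the firm shuts down)

MC = 92 - 32x + 3x^2; the shutdown threshold is min AVC = £28 (at x = 8).
At P = £72 ≥ min AVC, set P = MC on the rising branch: x = 10.
At P = £8 < min AVC = £28, price no longer covers variable cost at any output, so the firm shuts down: x = 0.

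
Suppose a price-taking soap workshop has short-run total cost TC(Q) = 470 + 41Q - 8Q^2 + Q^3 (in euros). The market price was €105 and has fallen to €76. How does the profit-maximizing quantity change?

Output falls from 8 to 7

AVC = 41 - 8Q + Q^2, minimized at Q = 4 where min AVC = €25. MC = 41 - 16Q + 3Q^2.
With P = €105 above the shutdown price, P = MC gives Q = 8.
At P = €76 ≥ min AVC, set P = MC: Q = 7. The firm stays open but cuts output.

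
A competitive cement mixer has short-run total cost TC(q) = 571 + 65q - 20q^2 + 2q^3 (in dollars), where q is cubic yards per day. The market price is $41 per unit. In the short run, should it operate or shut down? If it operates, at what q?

Variable cost is VC = 65q - 20q^2 + 2q^3, so AVC = VC/q = 65 - 20q + 2q^2 and MC = dTC/dq = 65 - 40q + 6q^2.
AVC is minimized where dAVC/dq = -20 + 4q = 0, at q = 5; min AVC = 65 - 20·5 + 2·5^2 = $15.
Since P = $41 ≥ min AVC = $15, price covers variable cost and the firm should produce.
Set P = MC: 41 = 65 - 40q + 6q^2 → 24 - 40q + 6q^2 = 0. The roots are q = 2/3 and q = 6; the profit-maximizing output is on the rising part of MC, so q* = 6.
Check: AVC at q = 6 is $17 ≤ P, so revenue covers variable cost.
Profit = P·q − TC = 41·6 − 673 = -$427, a loss, but smaller than the $571 fixed cost the firm would lose by shutting down.

Produce at q = 6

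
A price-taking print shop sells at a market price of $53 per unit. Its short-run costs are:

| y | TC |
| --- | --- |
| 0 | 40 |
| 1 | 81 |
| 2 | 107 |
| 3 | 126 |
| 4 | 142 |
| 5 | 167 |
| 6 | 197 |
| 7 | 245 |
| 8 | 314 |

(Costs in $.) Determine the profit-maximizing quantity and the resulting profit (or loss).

y = 7; profit = $126

Profit at each row (π = 53y − TC): y=0: -40; y=1: -28; y=2: -1; y=3: 33; y=4: 70; y=5: 98; y=6: 121; y=7: 126; y=8: 110.
Profit is maximized at y = 7. AVC there is 205/7 = $29.29 ≤ P, so producing beats shutting down (which would give -$40).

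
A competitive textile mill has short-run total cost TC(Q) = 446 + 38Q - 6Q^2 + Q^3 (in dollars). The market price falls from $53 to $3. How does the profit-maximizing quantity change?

AVC = 38 - 6Q + Q^2, minimized at Q = 3 where min AVC = $29. MC = 38 - 12Q + 3Q^2.
At P = $53 ≥ min AVC, set P = MC on the rising branch: Q = 5.
At P = $3 < min AVC = $29, price no longer covers variable cost at any output, so the firm shuts down: Q = 0.

Output falls from 5 to 0 (the firm shuts down)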